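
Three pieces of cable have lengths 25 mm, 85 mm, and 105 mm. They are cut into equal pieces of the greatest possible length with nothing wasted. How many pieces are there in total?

43

Piece length = gcd(25, 85, 105).
25 = 5^2
85 = 5 × 17
105 = 3 × 5 × 7
gcd(25, 85, 105) = 5.
Total pieces = 25/5 + 85/5 + 105/5 = 5 + 17 + 21 = 43.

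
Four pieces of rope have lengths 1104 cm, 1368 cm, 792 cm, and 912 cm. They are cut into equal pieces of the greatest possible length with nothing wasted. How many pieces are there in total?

Piece length = gcd(1104, 1368, 792, 912).
1104 = 2^4 × 3 × 23
1368 = 2^3 × 3^2 × 19
792 = 2^3 × 3^2 × 11
912 = 2^4 × 3 × 19
gcd(1104, 1368, 792, 912) = 2^3 × 3 = 24.
Total pieces = 1104/24 + 1368/24 + 792/24 + 912/24 = 46 + 57 + 33 + 38 = 174.

174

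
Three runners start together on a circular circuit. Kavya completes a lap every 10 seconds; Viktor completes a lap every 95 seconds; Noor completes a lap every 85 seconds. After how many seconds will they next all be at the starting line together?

3230 seconds

They coincide at every common multiple of the periods; the first is the LCM.
10 = 2 × 5
95 = 5 × 19
85 = 5 × 17
LCM(10, 95, 85) = 2 × 5 × 17 × 19 = 3230.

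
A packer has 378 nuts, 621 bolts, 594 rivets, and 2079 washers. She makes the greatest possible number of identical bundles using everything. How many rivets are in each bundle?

Number of bundles = gcd(378, 621, 594, 2079).
378 = 2 × 3^3 × 7
621 = 3^3 × 23
594 = 2 × 3^3 × 11
2079 = 3^3 × 7 × 11
gcd(378, 621, 594, 2079) = 3^3 = 27.
rivets per bundle = 594 / 27 = 22.

22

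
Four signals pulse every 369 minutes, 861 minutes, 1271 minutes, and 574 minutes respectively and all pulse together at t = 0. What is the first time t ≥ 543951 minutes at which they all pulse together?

640584 minutes

Joint pulses occur at multiples of LCM(369, 861, 1271, 574).
369 = 3^2 × 41
861 = 3 × 7 × 41
1271 = 31 × 41
574 = 2 × 7 × 41
LCM(369, 861, 1271, 574) = 2 × 3^2 × 7 × 31 × 41 = 160146.
Smallest multiple of 160146 that is ≥ 543951: ⌈543951/160146⌉ × 160146 = 4 × 160146 = 640584.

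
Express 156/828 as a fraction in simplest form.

156 = 2^2 × 3 × 13
828 = 2^2 × 3^2 × 23
gcd(156, 828) = 2^2 × 3 = 12.
Divide numerator and denominator by 12: 156/828 = 13/69.

13/69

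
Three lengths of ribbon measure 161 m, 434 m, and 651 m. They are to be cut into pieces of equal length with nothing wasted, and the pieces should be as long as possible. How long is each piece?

Each piece length must divide every original length, so the longest possible is gcd(161, 434, 651).
161 = 7 × 23
434 = 2 × 7 × 31
651 = 3 × 7 × 31
gcd(161, 434, 651) = 7.

7 m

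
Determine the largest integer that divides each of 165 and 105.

165 = 3 × 5 × 11
105 = 3 × 5 × 7
gcd(165, 105) = 3 × 5 = 15.

15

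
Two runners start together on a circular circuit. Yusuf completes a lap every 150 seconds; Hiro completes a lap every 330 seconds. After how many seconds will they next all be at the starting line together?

The first simultaneous occurrence is after LCM of the individual periods.
150 = 2 × 3 × 5^2
330 = 2 × 3 × 5 × 11
LCM(150, 330) = 2 × 3 × 5^2 × 11 = 1650.

1650 seconds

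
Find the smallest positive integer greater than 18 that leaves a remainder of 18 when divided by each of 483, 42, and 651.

29964

N − 18 must be a common multiple of 483, 42, and 651.
483 = 3 × 7 × 23
42 = 2 × 3 × 7
651 = 3 × 7 × 31
LCM(483, 42, 651) = 2 × 3 × 7 × 23 × 31 = 29946.
Smallest N > 18 is LCM + 18 = 29946 + 18 = 29964.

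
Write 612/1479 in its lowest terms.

612 = 2^2 × 3^2 × 17
1479 = 3 × 17 × 29
gcd(612, 1479) = 3 × 17 = 51.
Divide numerator and denominator by 51: 612/1479 = 12/29.

12/29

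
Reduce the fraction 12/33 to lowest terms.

12 = 2^2 × 3
33 = 3 × 11
gcd(12, 33) = 3.
Divide numerator and denominator by 3: 12/33 = 4/11.

4/11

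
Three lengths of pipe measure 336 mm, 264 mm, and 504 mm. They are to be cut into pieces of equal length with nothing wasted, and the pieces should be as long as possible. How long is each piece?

The greatest length dividing all of 336, 264, and 504 is their gcd.
336 = 2^4 × 3 × 7
264 = 2^3 × 3 × 11
504 = 2^3 × 3^2 × 7
gcd(336, 264, 504) = 2^3 × 3 = 24.

24 mm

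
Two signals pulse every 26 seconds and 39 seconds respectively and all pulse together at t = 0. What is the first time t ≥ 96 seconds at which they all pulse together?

156 seconds

Joint pulses occur at multiples of LCM(26, 39).
26 = 2 × 13
39 = 3 × 13
LCM(26, 39) = 2 × 3 × 13 = 78.
Smallest multiple of 78 that is ≥ 96: ⌈96/78⌉ × 78 = 2 × 78 = 156.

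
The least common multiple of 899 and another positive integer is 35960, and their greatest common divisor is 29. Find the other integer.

1160

gcd × lcm = product of the two integers, so the other integer is (29 × 35960) / 899 = 1160.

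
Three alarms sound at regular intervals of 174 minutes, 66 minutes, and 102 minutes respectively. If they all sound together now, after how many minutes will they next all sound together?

The first simultaneous occurrence is after LCM of the individual periods.
174 = 2 × 3 × 29
66 = 2 × 3 × 11
102 = 2 × 3 × 17
LCM(174, 66, 102) = 2 × 3 × 11 × 17 × 29 = 32538.

32538 minutes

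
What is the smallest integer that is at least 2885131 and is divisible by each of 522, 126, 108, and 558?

3398220

The integer must be a common multiple of 522, 126, 108, and 558, so a multiple of their LCM.
522 = 2 × 3^2 × 29
126 = 2 × 3^2 × 7
108 = 2^2 × 3^3
558 = 2 × 3^2 × 31
LCM(522, 126, 108, 558) = 2^2 × 3^3 × 7 × 29 × 31 = 679644.
Smallest multiple of 679644 that is ≥ 2885131: ⌈2885131/679644⌉ × 679644 = 5 × 679644 = 3398220.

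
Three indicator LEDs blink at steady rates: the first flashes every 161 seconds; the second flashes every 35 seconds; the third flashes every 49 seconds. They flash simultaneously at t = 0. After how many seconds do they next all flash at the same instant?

5635 seconds

They coincide at every common multiple of the periods; the first is the LCM.
161 = 7 × 23
35 = 5 × 7
49 = 7^2
LCM(161, 35, 49) = 5 × 7^2 × 23 = 5635.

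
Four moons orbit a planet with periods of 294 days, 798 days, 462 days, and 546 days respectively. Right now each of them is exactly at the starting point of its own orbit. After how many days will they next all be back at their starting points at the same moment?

798798 days

They coincide at every common multiple of the periods; the first is the LCM.
294 = 2 × 3 × 7^2
798 = 2 × 3 × 7 × 19
462 = 2 × 3 × 7 × 11
546 = 2 × 3 × 7 × 13
LCM(294, 798, 462, 546) = 2 × 3 × 7^2 × 11 × 13 × 19 = 798798.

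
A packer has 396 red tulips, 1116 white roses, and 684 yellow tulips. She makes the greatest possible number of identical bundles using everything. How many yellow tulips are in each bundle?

19

Number of bundles = gcd(396, 1116, 684).
396 = 2^2 × 3^2 × 11
1116 = 2^2 × 3^2 × 31
684 = 2^2 × 3^2 × 19
gcd(396, 1116, 684) = 2^2 × 3^2 = 36.
yellow tulips per bundle = 684 / 36 = 19.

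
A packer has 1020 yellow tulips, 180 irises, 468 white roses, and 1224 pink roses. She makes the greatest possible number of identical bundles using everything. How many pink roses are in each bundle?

102

Number of bundles = gcd(1020, 180, 468, 1224).
1020 = 2^2 × 3 × 5 × 17
180 = 2^2 × 3^2 × 5
468 = 2^2 × 3^2 × 13
1224 = 2^3 × 3^2 × 17
gcd(1020, 180, 468, 1224) = 2^2 × 3 = 12.
pink roses per bundle = 1224 / 12 = 102.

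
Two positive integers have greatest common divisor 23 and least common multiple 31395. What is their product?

722085

For any two positive integers, gcd × lcm = product = 23 × 31395 = 722085.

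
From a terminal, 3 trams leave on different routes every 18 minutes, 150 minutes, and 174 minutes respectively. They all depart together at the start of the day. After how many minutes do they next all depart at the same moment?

13050 minutes

They coincide at every common multiple of the periods; the first is the LCM.
18 = 2 × 3^2
150 = 2 × 3 × 5^2
174 = 2 × 3 × 29
LCM(18, 150, 174) = 2 × 3^2 × 5^2 × 29 = 13050.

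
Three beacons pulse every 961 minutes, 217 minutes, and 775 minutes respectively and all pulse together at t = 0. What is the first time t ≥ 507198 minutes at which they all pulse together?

672700 minutes

Joint pulses occur at multiples of LCM(961, 217, 775).
961 = 31^2
217 = 7 × 31
775 = 5^2 × 31
LCM(961, 217, 775) = 5^2 × 7 × 31^2 = 168175.
Smallest multiple of 168175 that is ≥ 507198: ⌈507198/168175⌉ × 168175 = 4 × 168175 = 672700.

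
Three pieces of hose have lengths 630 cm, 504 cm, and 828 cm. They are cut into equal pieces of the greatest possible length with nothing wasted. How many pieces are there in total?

Piece length = gcd(630, 504, 828).
630 = 2 × 3^2 × 5 × 7
504 = 2^3 × 3^2 × 7
828 = 2^2 × 3^2 × 23
gcd(630, 504, 828) = 2 × 3^2 = 18.
Total pieces = 630/18 + 504/18 + 828/18 = 35 + 28 + 46 = 109.

109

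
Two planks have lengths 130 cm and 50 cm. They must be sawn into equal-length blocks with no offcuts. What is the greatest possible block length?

This is the greatest common divisor of 130 and 50.
130 = 2 × 5 × 13
50 = 2 × 5^2
gcd(130, 50) = 2 × 5 = 10.

10 cm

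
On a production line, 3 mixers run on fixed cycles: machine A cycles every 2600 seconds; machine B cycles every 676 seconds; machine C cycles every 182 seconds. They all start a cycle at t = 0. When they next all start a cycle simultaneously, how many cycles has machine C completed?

1300 cycles

All finish a whole number of cycles simultaneously at t = LCM of the periods.
2600 = 2^3 × 5^2 × 13
676 = 2^2 × 13^2
182 = 2 × 7 × 13
LCM(2600, 676, 182) = 2^3 × 5^2 × 7 × 13^2 = 236600.
Cycles for period 182: 236600 / 182 = 1300.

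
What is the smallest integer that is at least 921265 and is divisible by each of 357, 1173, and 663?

The integer must be a common multiple of 357, 1173, and 663, so a multiple of their LCM.
357 = 3 × 7 × 17
1173 = 3 × 17 × 23
663 = 3 × 13 × 17
LCM(357, 1173, 663) = 3 × 7 × 13 × 17 × 23 = 106743.
Smallest multiple of 106743 that is ≥ 921265: ⌈921265/106743⌉ × 106743 = 9 × 106743 = 960687.

960687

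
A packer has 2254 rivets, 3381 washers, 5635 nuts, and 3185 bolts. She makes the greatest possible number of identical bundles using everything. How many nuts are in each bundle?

Number of bundles = gcd(2254, 3381, 5635, 3185).
2254 = 2 × 7^2 × 23
3381 = 3 × 7^2 × 23
5635 = 5 × 7^2 × 23
3185 = 5 × 7^2 × 13
gcd(2254, 3381, 5635, 3185) = 7^2 = 49.
nuts per bundle = 5635 / 49 = 115.

115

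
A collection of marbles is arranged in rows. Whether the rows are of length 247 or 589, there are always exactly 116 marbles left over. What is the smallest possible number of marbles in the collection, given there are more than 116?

7773

N − 116 must be a common multiple of 247 and 589.
247 = 13 × 19
589 = 19 × 31
LCM(247, 589) = 13 × 19 × 31 = 7657.
Smallest N > 116 is LCM + 116 = 7657 + 116 = 7773.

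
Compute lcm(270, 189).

1890

270 = 2 × 3^3 × 5
189 = 3^3 × 7
LCM(270, 189) = 2 × 3^3 × 5 × 7 = 1890.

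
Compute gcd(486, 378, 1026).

486 = 2 × 3^5
378 = 2 × 3^3 × 7
1026 = 2 × 3^3 × 19
gcd(486, 378, 1026) = 2 × 3^3 = 54.

54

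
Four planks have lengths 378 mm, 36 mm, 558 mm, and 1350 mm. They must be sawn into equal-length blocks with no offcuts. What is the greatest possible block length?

This is the greatest common divisor of 378, 36, 558, and 1350.
378 = 2 × 3^3 × 7
36 = 2^2 × 3^2
558 = 2 × 3^2 × 31
1350 = 2 × 3^3 × 5^2
gcd(378, 36, 558, 1350) = 2 × 3^2 = 18.

18 mm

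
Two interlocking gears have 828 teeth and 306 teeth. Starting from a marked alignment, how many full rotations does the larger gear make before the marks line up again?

The first common completion time is the LCM of the periods.
828 = 2^2 × 3^2 × 23
306 = 2 × 3^2 × 17
LCM(828, 306) = 2^2 × 3^2 × 17 × 23 = 14076.
Rotations for period 828: 14076 / 828 = 17.

17 rotations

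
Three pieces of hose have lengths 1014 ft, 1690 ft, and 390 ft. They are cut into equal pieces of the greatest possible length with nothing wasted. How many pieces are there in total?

119

Piece length = gcd(1014, 1690, 390).
1014 = 2 × 3 × 13^2
1690 = 2 × 5 × 13^2
390 = 2 × 3 × 5 × 13
gcd(1014, 1690, 390) = 2 × 13 = 26.
Total pieces = 1014/26 + 1690/26 + 390/26 = 39 + 65 + 15 = 119.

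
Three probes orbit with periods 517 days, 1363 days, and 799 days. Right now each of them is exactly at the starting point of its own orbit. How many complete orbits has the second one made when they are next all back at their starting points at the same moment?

All finish a whole number of cycles simultaneously at t = LCM of the periods.
517 = 11 × 47
1363 = 29 × 47
799 = 17 × 47
LCM(517, 1363, 799) = 11 × 17 × 29 × 47 = 254881.
Orbits for period 1363: 254881 / 1363 = 187.

187 orbits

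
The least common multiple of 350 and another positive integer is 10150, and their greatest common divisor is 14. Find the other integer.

406

gcd × lcm = product of the two integers, so the other integer is (14 × 10150) / 350 = 406.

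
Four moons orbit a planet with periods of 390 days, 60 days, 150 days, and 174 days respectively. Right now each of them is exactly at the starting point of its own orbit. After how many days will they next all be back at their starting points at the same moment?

113100 days

They coincide at every common multiple of the periods; the first is the LCM.
390 = 2 × 3 × 5 × 13
60 = 2^2 × 3 × 5
150 = 2 × 3 × 5^2
174 = 2 × 3 × 29
LCM(390, 60, 150, 174) = 2^2 × 3 × 5^2 × 13 × 29 = 113100.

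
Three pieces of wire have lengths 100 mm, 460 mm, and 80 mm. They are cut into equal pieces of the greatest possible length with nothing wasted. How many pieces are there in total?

Piece length = gcd(100, 460, 80).
100 = 2^2 × 5^2
460 = 2^2 × 5 × 23
80 = 2^4 × 5
gcd(100, 460, 80) = 2^2 × 5 = 20.
Total pieces = 100/20 + 460/20 + 80/20 = 5 + 23 + 4 = 32.

32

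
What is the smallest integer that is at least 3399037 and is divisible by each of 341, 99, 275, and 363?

The integer must be a common multiple of 341, 99, 275, and 363, so a multiple of their LCM.
341 = 11 × 31
99 = 3^2 × 11
275 = 5^2 × 11
363 = 3 × 11^2
LCM(341, 99, 275, 363) = 3^2 × 5^2 × 11^2 × 31 = 843975.
Smallest multiple of 843975 that is ≥ 3399037: ⌈3399037/843975⌉ × 843975 = 5 × 843975 = 4219875.

4219875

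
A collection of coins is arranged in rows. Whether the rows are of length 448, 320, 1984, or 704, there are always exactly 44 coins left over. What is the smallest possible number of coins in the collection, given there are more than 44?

763884

N − 44 must be a common multiple of 448, 320, 1984, and 704.
448 = 2^6 × 7
320 = 2^6 × 5
1984 = 2^6 × 31
704 = 2^6 × 11
LCM(448, 320, 1984, 704) = 2^6 × 5 × 7 × 11 × 31 = 763840.
Smallest N > 44 is LCM + 44 = 763840 + 44 = 763884.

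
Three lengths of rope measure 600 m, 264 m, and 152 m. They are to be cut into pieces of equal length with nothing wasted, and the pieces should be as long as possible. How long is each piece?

8 m

The greatest length dividing all of 600, 264, and 152 is their gcd.
600 = 2^3 × 3 × 5^2
264 = 2^3 × 3 × 11
152 = 2^3 × 19
gcd(600, 264, 152) = 2^3 = 8.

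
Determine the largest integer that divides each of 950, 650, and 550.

50

950 = 2 × 5^2 × 19
650 = 2 × 5^2 × 13
550 = 2 × 5^2 × 11
gcd(950, 650, 550) = 2 × 5^2 = 50.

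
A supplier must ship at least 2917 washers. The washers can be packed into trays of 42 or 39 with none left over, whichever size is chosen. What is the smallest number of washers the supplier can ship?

3276

The number of washers must be a common multiple of 42 and 39, so a multiple of their LCM.
42 = 2 × 3 × 7
39 = 3 × 13
LCM(42, 39) = 2 × 3 × 7 × 13 = 546.
Smallest multiple of 546 that is ≥ 2917: ⌈2917/546⌉ × 546 = 6 × 546 = 3276.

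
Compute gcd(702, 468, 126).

18

702 = 2 × 3^3 × 13
468 = 2^2 × 3^2 × 13
126 = 2 × 3^2 × 7
gcd(702, 468, 126) = 2 × 3^2 = 18.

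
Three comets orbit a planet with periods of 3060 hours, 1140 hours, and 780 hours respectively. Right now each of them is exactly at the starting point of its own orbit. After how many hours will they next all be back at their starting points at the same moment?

755820 hours

The first simultaneous occurrence is after LCM of the individual periods.
3060 = 2^2 × 3^2 × 5 × 17
1140 = 2^2 × 3 × 5 × 19
780 = 2^2 × 3 × 5 × 13
LCM(3060, 1140, 780) = 2^2 × 3^2 × 5 × 13 × 17 × 19 = 755820.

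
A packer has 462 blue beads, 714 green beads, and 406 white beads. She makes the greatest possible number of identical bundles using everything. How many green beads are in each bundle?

51

Number of bundles = gcd(462, 714, 406).
462 = 2 × 3 × 7 × 11
714 = 2 × 3 × 7 × 17
406 = 2 × 7 × 29
gcd(462, 714, 406) = 2 × 7 = 14.
green beads per bundle = 714 / 14 = 51.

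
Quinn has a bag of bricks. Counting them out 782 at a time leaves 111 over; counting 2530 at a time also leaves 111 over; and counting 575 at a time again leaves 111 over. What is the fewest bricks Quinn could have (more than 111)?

N − 111 must be a common multiple of 782, 2530, and 575.
782 = 2 × 17 × 23
2530 = 2 × 5 × 11 × 23
575 = 5^2 × 23
LCM(782, 2530, 575) = 2 × 5^2 × 11 × 17 × 23 = 215050.
Smallest N > 111 is LCM + 111 = 215050 + 111 = 215161.

215161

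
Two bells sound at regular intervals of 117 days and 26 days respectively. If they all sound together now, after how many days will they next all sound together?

234 days

They coincide at every common multiple of the periods; the first is the LCM.
117 = 3^2 × 13
26 = 2 × 13
LCM(117, 26) = 2 × 3^2 × 13 = 234.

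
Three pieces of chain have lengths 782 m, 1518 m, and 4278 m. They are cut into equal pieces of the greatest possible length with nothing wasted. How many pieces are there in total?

Piece length = gcd(782, 1518, 4278).
782 = 2 × 17 × 23
1518 = 2 × 3 × 11 × 23
4278 = 2 × 3 × 23 × 31
gcd(782, 1518, 4278) = 2 × 23 = 46.
Total pieces = 782/46 + 1518/46 + 4278/46 = 17 + 33 + 93 = 143.

143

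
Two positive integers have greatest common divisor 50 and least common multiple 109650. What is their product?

5482500

For any two positive integers, gcd × lcm = product = 50 × 109650 = 5482500.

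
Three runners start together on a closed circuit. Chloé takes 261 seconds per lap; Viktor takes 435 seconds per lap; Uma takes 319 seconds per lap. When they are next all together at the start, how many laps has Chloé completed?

The first common completion time is the LCM of the periods.
261 = 3^2 × 29
435 = 3 × 5 × 29
319 = 11 × 29
LCM(261, 435, 319) = 3^2 × 5 × 11 × 29 = 14355.
Laps for period 261: 14355 / 261 = 55.

55 laps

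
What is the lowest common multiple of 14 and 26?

14 = 2 × 7
26 = 2 × 13
LCM(14, 26) = 2 × 7 × 13 = 182.

182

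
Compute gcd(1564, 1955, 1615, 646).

1564 = 2^2 × 17 × 23
1955 = 5 × 17 × 23
1615 = 5 × 17 × 19
646 = 2 × 17 × 19
gcd(1564, 1955, 1615, 646) = 17.

17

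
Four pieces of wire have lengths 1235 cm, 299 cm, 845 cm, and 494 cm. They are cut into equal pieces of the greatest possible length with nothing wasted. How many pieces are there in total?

Piece length = gcd(1235, 299, 845, 494).
1235 = 5 × 13 × 19
299 = 13 × 23
845 = 5 × 13^2
494 = 2 × 13 × 19
gcd(1235, 299, 845, 494) = 13.
Total pieces = 1235/13 + 299/13 + 845/13 + 494/13 = 95 + 23 + 65 + 38 = 221.

221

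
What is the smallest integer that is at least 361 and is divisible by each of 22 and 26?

The integer must be a common multiple of 22 and 26, so a multiple of their LCM.
22 = 2 × 11
26 = 2 × 13
LCM(22, 26) = 2 × 11 × 13 = 286.
Smallest multiple of 286 that is ≥ 361: ⌈361/286⌉ × 286 = 2 × 286 = 572.

572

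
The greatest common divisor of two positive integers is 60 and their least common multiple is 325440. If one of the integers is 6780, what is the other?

2880

For two integers, gcd × lcm = product, so the other is (60 × 325440) / 6780 = 19526400 / 6780 = 2880.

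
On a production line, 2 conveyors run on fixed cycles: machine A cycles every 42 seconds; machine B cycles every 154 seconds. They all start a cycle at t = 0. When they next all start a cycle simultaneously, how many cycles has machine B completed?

3 cycles

All finish a whole number of cycles simultaneously at t = LCM of the periods.
42 = 2 × 3 × 7
154 = 2 × 7 × 11
LCM(42, 154) = 2 × 3 × 7 × 11 = 462.
Cycles for period 154: 462 / 154 = 3.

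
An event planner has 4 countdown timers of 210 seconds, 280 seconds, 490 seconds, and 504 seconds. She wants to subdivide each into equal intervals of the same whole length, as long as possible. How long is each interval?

The interval must divide each timer length; the longest such is the gcd.
210 = 2 × 3 × 5 × 7
280 = 2^3 × 5 × 7
490 = 2 × 5 × 7^2
504 = 2^3 × 3^2 × 7
gcd(210, 280, 490, 504) = 2 × 7 = 14.

14 seconds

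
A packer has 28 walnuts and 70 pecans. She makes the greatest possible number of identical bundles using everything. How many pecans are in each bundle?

Number of bundles = gcd(28, 70).
28 = 2^2 × 7
70 = 2 × 5 × 7
gcd(28, 70) = 2 × 7 = 14.
pecans per bundle = 70 / 14 = 5.

5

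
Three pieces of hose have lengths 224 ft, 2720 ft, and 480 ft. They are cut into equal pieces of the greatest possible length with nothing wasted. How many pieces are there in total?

Piece length = gcd(224, 2720, 480).
224 = 2^5 × 7
2720 = 2^5 × 5 × 17
480 = 2^5 × 3 × 5
gcd(224, 2720, 480) = 2^5 = 32.
Total pieces = 224/32 + 2720/32 + 480/32 = 7 + 85 + 15 = 107.

107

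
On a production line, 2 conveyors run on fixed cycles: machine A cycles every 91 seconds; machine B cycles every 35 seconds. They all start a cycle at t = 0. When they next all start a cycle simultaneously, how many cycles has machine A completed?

The first common completion time is the LCM of the periods.
91 = 7 × 13
35 = 5 × 7
LCM(91, 35) = 5 × 7 × 13 = 455.
Cycles for period 91: 455 / 91 = 5.

5 cycles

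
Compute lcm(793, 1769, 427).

160979

793 = 13 × 61
1769 = 29 × 61
427 = 7 × 61
LCM(793, 1769, 427) = 7 × 13 × 29 × 61 = 160979.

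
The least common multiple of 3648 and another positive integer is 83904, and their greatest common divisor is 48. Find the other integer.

gcd × lcm = product of the two integers, so the other integer is (48 × 83904) / 3648 = 1104.

1104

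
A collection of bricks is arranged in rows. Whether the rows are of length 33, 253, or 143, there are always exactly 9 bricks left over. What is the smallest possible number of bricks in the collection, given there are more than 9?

N − 9 must be a common multiple of 33, 253, and 143.
33 = 3 × 11
253 = 11 × 23
143 = 11 × 13
LCM(33, 253, 143) = 3 × 11 × 13 × 23 = 9867.
Smallest N > 9 is LCM + 9 = 9867 + 9 = 9876.

9876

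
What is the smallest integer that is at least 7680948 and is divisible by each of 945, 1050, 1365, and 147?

The integer must be a common multiple of 945, 1050, 1365, and 147, so a multiple of their LCM.
945 = 3^3 × 5 × 7
1050 = 2 × 3 × 5^2 × 7
1365 = 3 × 5 × 7 × 13
147 = 3 × 7^2
LCM(945, 1050, 1365, 147) = 2 × 3^3 × 5^2 × 7^2 × 13 = 859950.
Smallest multiple of 859950 that is ≥ 7680948: ⌈7680948/859950⌉ × 859950 = 9 × 859950 = 7739550.

7739550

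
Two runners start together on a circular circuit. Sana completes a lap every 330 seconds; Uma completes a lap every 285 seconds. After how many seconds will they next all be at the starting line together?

6270 seconds

We need the least common multiple of the intervals.
330 = 2 × 3 × 5 × 11
285 = 3 × 5 × 19
LCM(330, 285) = 2 × 3 × 5 × 11 × 19 = 6270.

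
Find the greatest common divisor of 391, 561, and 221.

391 = 17 × 23
561 = 3 × 11 × 17
221 = 13 × 17
gcd(391, 561, 221) = 17.

17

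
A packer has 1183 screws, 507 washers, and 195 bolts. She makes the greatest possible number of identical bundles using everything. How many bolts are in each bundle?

Number of bundles = gcd(1183, 507, 195).
1183 = 7 × 13^2
507 = 3 × 13^2
195 = 3 × 5 × 13
gcd(1183, 507, 195) = 13.
bolts per bundle = 195 / 13 = 15.

15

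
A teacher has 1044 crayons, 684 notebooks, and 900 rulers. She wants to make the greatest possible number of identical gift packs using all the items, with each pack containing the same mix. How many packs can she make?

36 packs

The pack count must divide each quantity, so the greatest is gcd(1044, 684, 900).
1044 = 2^2 × 3^2 × 29
684 = 2^2 × 3^2 × 19
900 = 2^2 × 3^2 × 5^2
gcd(1044, 684, 900) = 2^2 × 3^2 = 36.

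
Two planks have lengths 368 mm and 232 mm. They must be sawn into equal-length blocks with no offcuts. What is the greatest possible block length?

8 mm

This is the greatest common divisor of 368 and 232.
368 = 2^4 × 23
232 = 2^3 × 29
gcd(368, 232) = 2^3 = 8.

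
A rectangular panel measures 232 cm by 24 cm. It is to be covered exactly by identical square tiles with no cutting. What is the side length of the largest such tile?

By the Euclidean algorithm:
232 = 9 × 24 + 16
24 = 1 × 16 + 8
16 = 2 × 8 + 0
gcd(232, 24) = 8.

8 cm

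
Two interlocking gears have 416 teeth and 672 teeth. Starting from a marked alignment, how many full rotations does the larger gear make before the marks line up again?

13 rotations

All finish a whole number of cycles simultaneously at t = LCM of the periods.
416 = 2^5 × 13
672 = 2^5 × 3 × 7
LCM(416, 672) = 2^5 × 3 × 7 × 13 = 8736.
Rotations for period 672: 8736 / 672 = 13.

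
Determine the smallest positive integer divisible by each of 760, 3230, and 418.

142120

760 = 2^3 × 5 × 19
3230 = 2 × 5 × 17 × 19
418 = 2 × 11 × 19
LCM(760, 3230, 418) = 2^3 × 5 × 11 × 17 × 19 = 142120.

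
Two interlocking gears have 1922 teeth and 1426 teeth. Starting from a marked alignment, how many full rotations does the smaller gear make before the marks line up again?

The first common completion time is the LCM of the periods.
1922 = 2 × 31^2
1426 = 2 × 23 × 31
LCM(1922, 1426) = 2 × 23 × 31^2 = 44206.
Rotations for period 1426: 44206 / 1426 = 31.

31 rotations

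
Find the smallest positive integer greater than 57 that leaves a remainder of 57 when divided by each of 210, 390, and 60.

5517

N − 57 must be a common multiple of 210, 390, and 60.
210 = 2 × 3 × 5 × 7
390 = 2 × 3 × 5 × 13
60 = 2^2 × 3 × 5
LCM(210, 390, 60) = 2^2 × 3 × 5 × 7 × 13 = 5460.
Smallest N > 57 is LCM + 57 = 5460 + 57 = 5517.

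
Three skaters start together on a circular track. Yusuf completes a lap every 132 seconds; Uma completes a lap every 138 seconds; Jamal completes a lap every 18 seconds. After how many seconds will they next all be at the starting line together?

They coincide at every common multiple of the periods; the first is the LCM.
132 = 2^2 × 3 × 11
138 = 2 × 3 × 23
18 = 2 × 3^2
LCM(132, 138, 18) = 2^2 × 3^2 × 11 × 23 = 9108.

9108 seconds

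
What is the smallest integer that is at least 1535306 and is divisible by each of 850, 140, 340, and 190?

1582700

The integer must be a common multiple of 850, 140, 340, and 190, so a multiple of their LCM.
850 = 2 × 5^2 × 17
140 = 2^2 × 5 × 7
340 = 2^2 × 5 × 17
190 = 2 × 5 × 19
LCM(850, 140, 340, 190) = 2^2 × 5^2 × 7 × 17 × 19 = 226100.
Smallest multiple of 226100 that is ≥ 1535306: ⌈1535306/226100⌉ × 226100 = 7 × 226100 = 1582700.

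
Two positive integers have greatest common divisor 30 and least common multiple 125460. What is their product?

3763800

For any two positive integers, gcd × lcm = product = 30 × 125460 = 3763800.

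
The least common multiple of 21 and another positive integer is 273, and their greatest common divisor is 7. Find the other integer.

91

gcd × lcm = product of the two integers, so the other integer is (7 × 273) / 21 = 91.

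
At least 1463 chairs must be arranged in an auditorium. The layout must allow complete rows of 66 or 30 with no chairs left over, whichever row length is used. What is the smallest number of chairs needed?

1650

The number of chairs must be a common multiple of 66 and 30, so a multiple of their LCM.
66 = 2 × 3 × 11
30 = 2 × 3 × 5
LCM(66, 30) = 2 × 3 × 5 × 11 = 330.
Smallest multiple of 330 that is ≥ 1463: ⌈1463/330⌉ × 330 = 5 × 330 = 1650.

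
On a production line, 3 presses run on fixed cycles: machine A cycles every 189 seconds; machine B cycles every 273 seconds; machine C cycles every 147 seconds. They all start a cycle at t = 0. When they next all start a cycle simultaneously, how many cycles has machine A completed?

91 cycles

They are all back at their starting positions together after one LCM of the periods.
189 = 3^3 × 7
273 = 3 × 7 × 13
147 = 3 × 7^2
LCM(189, 273, 147) = 3^3 × 7^2 × 13 = 17199.
Cycles for period 189: 17199 / 189 = 91.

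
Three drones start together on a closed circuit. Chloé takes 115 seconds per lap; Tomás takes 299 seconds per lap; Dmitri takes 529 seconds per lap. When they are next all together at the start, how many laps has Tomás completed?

The first common completion time is the LCM of the periods.
115 = 5 × 23
299 = 13 × 23
529 = 23^2
LCM(115, 299, 529) = 5 × 13 × 23^2 = 34385.
Laps for period 299: 34385 / 299 = 115.

115 laps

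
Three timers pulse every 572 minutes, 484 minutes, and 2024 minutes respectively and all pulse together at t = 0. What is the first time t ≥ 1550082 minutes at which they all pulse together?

Joint pulses occur at multiples of LCM(572, 484, 2024).
572 = 2^2 × 11 × 13
484 = 2^2 × 11^2
2024 = 2^3 × 11 × 23
LCM(572, 484, 2024) = 2^3 × 11^2 × 13 × 23 = 289432.
Smallest multiple of 289432 that is ≥ 1550082: ⌈1550082/289432⌉ × 289432 = 6 × 289432 = 1736592.

1736592 minutes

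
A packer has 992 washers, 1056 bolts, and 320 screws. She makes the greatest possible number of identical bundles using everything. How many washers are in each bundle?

31

Number of bundles = gcd(992, 1056, 320).
992 = 2^5 × 31
1056 = 2^5 × 3 × 11
320 = 2^6 × 5
gcd(992, 1056, 320) = 2^5 = 32.
washers per bundle = 992 / 32 = 31.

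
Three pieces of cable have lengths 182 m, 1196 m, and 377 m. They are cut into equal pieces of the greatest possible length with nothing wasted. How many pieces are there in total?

Piece length = gcd(182, 1196, 377).
182 = 2 × 7 × 13
1196 = 2^2 × 13 × 23
377 = 13 × 29
gcd(182, 1196, 377) = 13.
Total pieces = 182/13 + 1196/13 + 377/13 = 14 + 92 + 29 = 135.

135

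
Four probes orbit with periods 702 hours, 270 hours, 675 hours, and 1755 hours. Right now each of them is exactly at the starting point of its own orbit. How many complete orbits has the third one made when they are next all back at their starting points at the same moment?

26 orbits

The first common completion time is the LCM of the periods.
702 = 2 × 3^3 × 13
270 = 2 × 3^3 × 5
675 = 3^3 × 5^2
1755 = 3^3 × 5 × 13
LCM(702, 270, 675, 1755) = 2 × 3^3 × 5^2 × 13 = 17550.
Orbits for period 675: 17550 / 675 = 26.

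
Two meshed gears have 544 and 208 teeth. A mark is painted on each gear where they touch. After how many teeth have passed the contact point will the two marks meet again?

They coincide at every common multiple of the periods; the first is the LCM.
544 = 2^5 × 17
208 = 2^4 × 13
LCM(544, 208) = 2^5 × 13 × 17 = 7072.

7072 teeth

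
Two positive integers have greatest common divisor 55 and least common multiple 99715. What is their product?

For any two positive integers, gcd × lcm = product = 55 × 99715 = 5484325.

5484325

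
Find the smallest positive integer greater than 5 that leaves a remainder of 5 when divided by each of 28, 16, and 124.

N − 5 must be a common multiple of 28, 16, and 124.
28 = 2^2 × 7
16 = 2^4
124 = 2^2 × 31
LCM(28, 16, 124) = 2^4 × 7 × 31 = 3472.
Smallest N > 5 is LCM + 5 = 3472 + 5 = 3477.

3477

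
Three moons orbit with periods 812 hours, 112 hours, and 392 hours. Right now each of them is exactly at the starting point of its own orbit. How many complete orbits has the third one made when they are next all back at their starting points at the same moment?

58 orbits

All finish a whole number of cycles simultaneously at t = LCM of the periods.
812 = 2^2 × 7 × 29
112 = 2^4 × 7
392 = 2^3 × 7^2
LCM(812, 112, 392) = 2^4 × 7^2 × 29 = 22736.
Orbits for period 392: 22736 / 392 = 58.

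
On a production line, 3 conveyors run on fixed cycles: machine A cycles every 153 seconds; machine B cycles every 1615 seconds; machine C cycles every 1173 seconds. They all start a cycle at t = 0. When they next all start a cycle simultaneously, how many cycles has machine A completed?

All finish a whole number of cycles simultaneously at t = LCM of the periods.
153 = 3^2 × 17
1615 = 5 × 17 × 19
1173 = 3 × 17 × 23
LCM(153, 1615, 1173) = 3^2 × 5 × 17 × 19 × 23 = 334305.
Cycles for period 153: 334305 / 153 = 2185.

2185 cycles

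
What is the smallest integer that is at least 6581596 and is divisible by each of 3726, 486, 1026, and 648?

6796224

The integer must be a common multiple of 3726, 486, 1026, and 648, so a multiple of their LCM.
3726 = 2 × 3^4 × 23
486 = 2 × 3^5
1026 = 2 × 3^3 × 19
648 = 2^3 × 3^4
LCM(3726, 486, 1026, 648) = 2^3 × 3^5 × 19 × 23 = 849528.
Smallest multiple of 849528 that is ≥ 6581596: ⌈6581596/849528⌉ × 849528 = 8 × 849528 = 6796224.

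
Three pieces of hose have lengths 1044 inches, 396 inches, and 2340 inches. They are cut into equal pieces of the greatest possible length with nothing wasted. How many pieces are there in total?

Piece length = gcd(1044, 396, 2340).
1044 = 2^2 × 3^2 × 29
396 = 2^2 × 3^2 × 11
2340 = 2^2 × 3^2 × 5 × 13
gcd(1044, 396, 2340) = 2^2 × 3^2 = 36.
Total pieces = 1044/36 + 396/36 + 2340/36 = 29 + 11 + 65 = 105.

105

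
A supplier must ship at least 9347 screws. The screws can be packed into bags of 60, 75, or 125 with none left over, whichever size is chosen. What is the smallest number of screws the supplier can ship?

10500

The number of screws must be a common multiple of 60, 75, and 125, so a multiple of their LCM.
60 = 2^2 × 3 × 5
75 = 3 × 5^2
125 = 5^3
LCM(60, 75, 125) = 2^2 × 3 × 5^3 = 1500.
Smallest multiple of 1500 that is ≥ 9347: ⌈9347/1500⌉ × 1500 = 7 × 1500 = 10500.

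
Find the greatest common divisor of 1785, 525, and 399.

1785 = 3 × 5 × 7 × 17
525 = 3 × 5^2 × 7
399 = 3 × 7 × 19
gcd(1785, 525, 399) = 3 × 7 = 21.

21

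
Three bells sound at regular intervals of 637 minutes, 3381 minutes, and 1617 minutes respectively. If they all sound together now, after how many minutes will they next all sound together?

The first simultaneous occurrence is after LCM of the individual periods.
637 = 7^2 × 13
3381 = 3 × 7^2 × 23
1617 = 3 × 7^2 × 11
LCM(637, 3381, 1617) = 3 × 7^2 × 11 × 13 × 23 = 483483.

483483 minutes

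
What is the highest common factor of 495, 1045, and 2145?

495 = 3^2 × 5 × 11
1045 = 5 × 11 × 19
2145 = 3 × 5 × 11 × 13
gcd(495, 1045, 2145) = 5 × 11 = 55.

55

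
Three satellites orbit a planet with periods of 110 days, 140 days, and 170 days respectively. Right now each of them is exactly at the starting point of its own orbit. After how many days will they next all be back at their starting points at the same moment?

They coincide at every common multiple of the periods; the first is the LCM.
110 = 2 × 5 × 11
140 = 2^2 × 5 × 7
170 = 2 × 5 × 17
LCM(110, 140, 170) = 2^2 × 5 × 7 × 11 × 17 = 26180.

26180 days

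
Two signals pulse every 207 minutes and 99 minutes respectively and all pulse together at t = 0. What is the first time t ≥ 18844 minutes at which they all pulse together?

Joint pulses occur at multiples of LCM(207, 99).
207 = 3^2 × 23
99 = 3^2 × 11
LCM(207, 99) = 3^2 × 11 × 23 = 2277.
Smallest multiple of 2277 that is ≥ 18844: ⌈18844/2277⌉ × 2277 = 9 × 2277 = 20493.

20493 minutes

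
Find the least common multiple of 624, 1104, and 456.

624 = 2^4 × 3 × 13
1104 = 2^4 × 3 × 23
456 = 2^3 × 3 × 19
LCM(624, 1104, 456) = 2^4 × 3 × 13 × 19 × 23 = 272688.

272688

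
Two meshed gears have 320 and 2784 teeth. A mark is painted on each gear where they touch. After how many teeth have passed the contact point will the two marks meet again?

27840 teeth

The first simultaneous occurrence is after LCM of the individual periods.
320 = 2^6 × 5
2784 = 2^5 × 3 × 29
LCM(320, 2784) = 2^6 × 3 × 5 × 29 = 27840.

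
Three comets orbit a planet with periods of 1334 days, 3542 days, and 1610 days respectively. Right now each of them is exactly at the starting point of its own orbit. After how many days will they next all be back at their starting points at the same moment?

We need the least common multiple of the intervals.
1334 = 2 × 23 × 29
3542 = 2 × 7 × 11 × 23
1610 = 2 × 5 × 7 × 23
LCM(1334, 3542, 1610) = 2 × 5 × 7 × 11 × 23 × 29 = 513590.

513590 days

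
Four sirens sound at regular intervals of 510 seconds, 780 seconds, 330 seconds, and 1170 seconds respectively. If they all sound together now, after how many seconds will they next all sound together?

437580 seconds

We need the least common multiple of the intervals.
510 = 2 × 3 × 5 × 17
780 = 2^2 × 3 × 5 × 13
330 = 2 × 3 × 5 × 11
1170 = 2 × 3^2 × 5 × 13
LCM(510, 780, 330, 1170) = 2^2 × 3^2 × 5 × 11 × 13 × 17 = 437580.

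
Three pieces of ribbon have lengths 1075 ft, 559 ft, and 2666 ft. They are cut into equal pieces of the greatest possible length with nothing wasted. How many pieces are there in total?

Piece length = gcd(1075, 559, 2666).
1075 = 5^2 × 43
559 = 13 × 43
2666 = 2 × 31 × 43
gcd(1075, 559, 2666) = 43.
Total pieces = 1075/43 + 559/43 + 2666/43 = 25 + 13 + 62 = 100.

100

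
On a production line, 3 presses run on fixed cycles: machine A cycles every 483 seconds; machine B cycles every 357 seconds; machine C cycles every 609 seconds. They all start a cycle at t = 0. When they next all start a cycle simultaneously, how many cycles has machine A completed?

493 cycles

The first common completion time is the LCM of the periods.
483 = 3 × 7 × 23
357 = 3 × 7 × 17
609 = 3 × 7 × 29
LCM(483, 357, 609) = 3 × 7 × 17 × 23 × 29 = 238119.
Cycles for period 483: 238119 / 483 = 493.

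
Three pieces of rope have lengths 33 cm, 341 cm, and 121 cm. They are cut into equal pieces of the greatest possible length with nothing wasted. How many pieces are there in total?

Piece length = gcd(33, 341, 121).
33 = 3 × 11
341 = 11 × 31
121 = 11^2
gcd(33, 341, 121) = 11.
Total pieces = 33/11 + 341/11 + 121/11 = 3 + 31 + 11 = 45.

45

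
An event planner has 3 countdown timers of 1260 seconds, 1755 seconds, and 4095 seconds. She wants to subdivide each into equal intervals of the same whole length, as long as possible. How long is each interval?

45 seconds

The interval must divide each timer length; the longest such is the gcd.
1260 = 2^2 × 3^2 × 5 × 7
1755 = 3^3 × 5 × 13
4095 = 3^2 × 5 × 7 × 13
gcd(1260, 1755, 4095) = 3^2 × 5 = 45.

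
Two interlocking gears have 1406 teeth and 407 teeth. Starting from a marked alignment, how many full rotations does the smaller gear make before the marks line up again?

38 rotations

They are all back at their starting positions together after one LCM of the periods.
1406 = 2 × 19 × 37
407 = 11 × 37
LCM(1406, 407) = 2 × 11 × 19 × 37 = 15466.
Rotations for period 407: 15466 / 407 = 38.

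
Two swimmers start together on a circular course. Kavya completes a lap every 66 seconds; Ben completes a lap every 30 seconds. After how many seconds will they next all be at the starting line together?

330 seconds

They coincide at every common multiple of the periods; the first is the LCM.
66 = 2 × 3 × 11
30 = 2 × 3 × 5
LCM(66, 30) = 2 × 3 × 5 × 11 = 330.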